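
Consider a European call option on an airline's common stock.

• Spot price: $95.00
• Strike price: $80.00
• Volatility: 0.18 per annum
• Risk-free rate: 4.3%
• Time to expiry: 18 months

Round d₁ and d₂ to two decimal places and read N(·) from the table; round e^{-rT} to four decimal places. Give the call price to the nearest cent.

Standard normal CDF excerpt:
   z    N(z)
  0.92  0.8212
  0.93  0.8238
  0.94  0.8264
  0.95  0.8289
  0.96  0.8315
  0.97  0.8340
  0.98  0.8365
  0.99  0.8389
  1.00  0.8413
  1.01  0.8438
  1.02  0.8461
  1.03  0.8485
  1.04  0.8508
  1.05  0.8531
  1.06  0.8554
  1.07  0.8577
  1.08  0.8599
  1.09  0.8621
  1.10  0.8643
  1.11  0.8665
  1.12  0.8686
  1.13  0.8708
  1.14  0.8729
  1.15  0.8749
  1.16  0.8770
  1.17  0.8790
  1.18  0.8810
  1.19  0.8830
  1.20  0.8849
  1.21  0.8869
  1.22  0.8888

$21.33

σ√T = 0.18 × 1.2247 = 0.2205
d₁ = [ln(95/80) + (0.043 + 0.18²/2)·1.5] / 0.2205 = [0.1719 + 0.0888] / 0.2205 = 1.1823 → 1.18
d₂ = d₁ − σ√T = 1.1823 − 0.2205 = 0.9619 → 0.96
e^(−rT) = e^(−0.043·1.5) = 0.9375
N(d₁) = N(1.18) = 0.8810;  N(d₂) = N(0.96) = 0.8315
C = 95·0.8810 − 80·0.9375·0.8315 = 83.6950 − 62.3625 = 21.3325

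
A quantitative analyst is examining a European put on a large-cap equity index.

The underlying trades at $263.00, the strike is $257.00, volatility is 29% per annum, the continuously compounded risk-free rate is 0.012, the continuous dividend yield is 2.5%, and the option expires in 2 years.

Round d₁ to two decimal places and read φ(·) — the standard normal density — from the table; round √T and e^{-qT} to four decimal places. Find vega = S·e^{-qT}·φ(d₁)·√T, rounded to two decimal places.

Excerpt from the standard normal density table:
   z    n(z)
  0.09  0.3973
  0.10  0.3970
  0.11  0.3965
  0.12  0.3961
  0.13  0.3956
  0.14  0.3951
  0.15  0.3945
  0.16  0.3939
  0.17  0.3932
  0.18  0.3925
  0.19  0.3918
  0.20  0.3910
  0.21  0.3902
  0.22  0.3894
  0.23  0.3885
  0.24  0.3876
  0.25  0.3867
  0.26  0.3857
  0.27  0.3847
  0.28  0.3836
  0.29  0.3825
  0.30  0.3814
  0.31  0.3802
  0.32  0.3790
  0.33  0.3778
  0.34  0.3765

T = 2;  σ√T = 0.4101
ln(S/K) + (r − q + σ²/2)T = ln(263/257) + (0.012 − 0.025 + 0.29²/2)·2 = 0.0231 + 0.0581 = 0.0812
d₁ = 0.0812 / 0.4101 = 0.1979 ⇒ 0.20
√T = √2 = 1.4142
φ(d₁) = φ(0.20) = 0.3910
exp(−qT) = exp(−0.025·2) = 0.9512
vega = S·exp(−qT)·φ(d₁)·√T = 263·0.9512·0.3910·1.4142 = 138.3296

138.33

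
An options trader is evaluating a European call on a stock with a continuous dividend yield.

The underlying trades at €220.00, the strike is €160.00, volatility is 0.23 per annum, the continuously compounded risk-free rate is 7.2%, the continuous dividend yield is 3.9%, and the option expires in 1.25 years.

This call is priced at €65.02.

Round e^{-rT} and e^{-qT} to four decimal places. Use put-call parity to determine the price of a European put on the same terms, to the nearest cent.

€1.72

exp(−qT) = exp(−0.039·1.25) = 0.9524;  exp(−rT) = exp(−0.072·1.25) = 0.9139
Put-call parity: C − P = S·e^(−qT) − K·e^(−rT) = 220·0.9524 − 160·0.9139 = 209.5280 − 146.2240 = 63.3040
P = C − (C − P) = 65.02 − (63.3040) = 1.7160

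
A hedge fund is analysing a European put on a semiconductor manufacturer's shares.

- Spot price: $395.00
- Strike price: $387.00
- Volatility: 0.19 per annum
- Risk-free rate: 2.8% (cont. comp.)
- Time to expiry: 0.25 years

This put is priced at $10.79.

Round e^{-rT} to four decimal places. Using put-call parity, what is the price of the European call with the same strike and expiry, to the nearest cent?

e^(−rT) = e^(−0.028·0.25) = 0.9930
Put-call parity: C − P = S − K·e^(−rT) = 395 − 387·0.9930 = 395 − 384.2910 = 10.7090
C = P + (C − P) = 10.79 + (10.7090) = 21.4990

$21.50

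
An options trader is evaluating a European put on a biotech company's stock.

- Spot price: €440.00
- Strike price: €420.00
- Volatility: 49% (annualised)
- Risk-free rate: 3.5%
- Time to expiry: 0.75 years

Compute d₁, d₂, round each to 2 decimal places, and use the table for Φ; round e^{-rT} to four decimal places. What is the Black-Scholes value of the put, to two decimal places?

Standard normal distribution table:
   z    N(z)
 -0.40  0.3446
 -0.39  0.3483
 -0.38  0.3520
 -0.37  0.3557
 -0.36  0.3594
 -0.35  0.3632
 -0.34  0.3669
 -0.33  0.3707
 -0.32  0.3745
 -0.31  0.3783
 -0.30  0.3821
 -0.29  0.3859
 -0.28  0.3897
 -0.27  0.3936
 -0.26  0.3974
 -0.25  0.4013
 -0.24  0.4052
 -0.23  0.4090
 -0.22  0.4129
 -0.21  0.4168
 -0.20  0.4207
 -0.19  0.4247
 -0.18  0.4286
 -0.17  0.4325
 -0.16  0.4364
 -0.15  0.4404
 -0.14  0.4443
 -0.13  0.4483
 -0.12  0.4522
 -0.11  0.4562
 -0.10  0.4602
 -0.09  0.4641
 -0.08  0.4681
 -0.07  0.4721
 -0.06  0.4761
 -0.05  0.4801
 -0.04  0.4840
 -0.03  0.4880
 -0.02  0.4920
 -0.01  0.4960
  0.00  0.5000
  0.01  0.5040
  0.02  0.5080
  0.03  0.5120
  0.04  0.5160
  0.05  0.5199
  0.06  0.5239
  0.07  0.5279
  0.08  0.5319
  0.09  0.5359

σ√T = 0.49·√0.75 = 0.4244
ln(S/K) + (r + σ²/2)T = ln(440/420) + (0.035 + 0.49²/2)·0.75 = 0.0465 + 0.1163 = 0.1628
d₁ = 0.1628 / 0.4244 = 0.3837 which rounds to 0.38
d₂ = d₁ − σ√T = 0.3837 − 0.4244 = -0.0407 which rounds to -0.04
exp(−rT) = exp(−0.035·0.75) = 0.9741
P = 420·0.9741·N(0.04) − 440·N(-0.38) = 420·0.9741·0.5160 − 440·0.3520 = 211.1070 − 154.8800 = 56.2270

€56.23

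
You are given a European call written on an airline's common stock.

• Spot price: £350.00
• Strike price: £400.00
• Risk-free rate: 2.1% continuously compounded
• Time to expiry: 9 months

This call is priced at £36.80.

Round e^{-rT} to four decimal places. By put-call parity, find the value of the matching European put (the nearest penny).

e^(−rT) = e^(−0.021·0.75) = 0.9844
Put-call parity: C − P = S − K·e^(−rT) = 350 − 400·0.9844 = 350 − 393.7600 = -43.7600
P = C − (C − P) = 36.80 − (-43.7600) = 80.5600

£80.56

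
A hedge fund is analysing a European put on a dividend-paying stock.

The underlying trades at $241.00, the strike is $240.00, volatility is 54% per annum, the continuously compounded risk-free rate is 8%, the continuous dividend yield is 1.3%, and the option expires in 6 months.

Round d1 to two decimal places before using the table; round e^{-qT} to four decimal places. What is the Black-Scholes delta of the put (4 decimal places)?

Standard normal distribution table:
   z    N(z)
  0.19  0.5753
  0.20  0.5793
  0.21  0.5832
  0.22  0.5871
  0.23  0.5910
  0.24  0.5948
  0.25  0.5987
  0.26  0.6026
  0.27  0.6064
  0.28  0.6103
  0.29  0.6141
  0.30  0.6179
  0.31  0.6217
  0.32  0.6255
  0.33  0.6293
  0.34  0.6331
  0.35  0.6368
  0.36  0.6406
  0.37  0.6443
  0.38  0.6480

T = 0.5;  σ√T = 0.3818
d₁ = [ln(241/240) + (0.08 − 0.013 + 0.54²/2)·0.5] / 0.3818 = [0.0042 + 0.1064] / 0.3818 = 0.2895 → 0.29
N(d₁) = N(0.29) = 0.6141
Δ_put = exp(−qT)·(N(d₁) − 1) = 0.9935·(0.6141 − 1) = -0.3834

-0.3834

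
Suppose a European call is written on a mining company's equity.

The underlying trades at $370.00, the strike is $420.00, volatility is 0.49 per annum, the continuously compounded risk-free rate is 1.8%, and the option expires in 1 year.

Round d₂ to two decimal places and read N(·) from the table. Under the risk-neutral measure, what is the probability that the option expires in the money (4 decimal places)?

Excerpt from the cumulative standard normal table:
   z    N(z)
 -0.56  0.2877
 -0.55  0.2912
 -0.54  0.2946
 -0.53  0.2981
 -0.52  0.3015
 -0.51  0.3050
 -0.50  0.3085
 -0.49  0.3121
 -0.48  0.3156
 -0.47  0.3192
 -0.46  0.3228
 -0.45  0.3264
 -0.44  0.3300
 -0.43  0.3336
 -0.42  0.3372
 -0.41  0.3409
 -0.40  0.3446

0.3192

T = 1;  σ√T = 0.4900
d₁ = [ln(370/420) + (0.018 + ½·0.49²)·1] / (σ√T) = (-0.1268 + 0.1380) / 0.4900 = 0.0231 → 0.02
d₂ = 0.0231 − 0.4900 = -0.4669 → -0.47
Pr(exercise) under Q = N(d₂) = 0.3192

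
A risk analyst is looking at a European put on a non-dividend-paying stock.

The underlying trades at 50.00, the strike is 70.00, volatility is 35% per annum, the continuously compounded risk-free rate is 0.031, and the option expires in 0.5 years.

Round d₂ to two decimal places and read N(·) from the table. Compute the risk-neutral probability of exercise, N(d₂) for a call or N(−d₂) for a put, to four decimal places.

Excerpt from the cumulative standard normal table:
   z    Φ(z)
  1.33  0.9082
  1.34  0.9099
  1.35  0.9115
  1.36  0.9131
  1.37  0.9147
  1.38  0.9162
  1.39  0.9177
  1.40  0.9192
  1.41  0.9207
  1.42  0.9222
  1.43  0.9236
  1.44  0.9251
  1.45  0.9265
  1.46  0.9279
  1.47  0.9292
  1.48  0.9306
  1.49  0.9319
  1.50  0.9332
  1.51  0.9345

T = 0.5;  σ√T = 0.2475
d₁ = [ln(50/70) + (0.031 + 0.35²/2)·0.5] / 0.2475 = [-0.3365 + 0.0461] / 0.2475 = -1.1732 ≈ -1.17
d₂ = d₁ − σ√T = -1.1732 − 0.2475 = -1.4207 ≈ -1.42
Risk-neutral Pr[S_T < K] = N(−d₂) = N(1.42) = 0.9222

0.9222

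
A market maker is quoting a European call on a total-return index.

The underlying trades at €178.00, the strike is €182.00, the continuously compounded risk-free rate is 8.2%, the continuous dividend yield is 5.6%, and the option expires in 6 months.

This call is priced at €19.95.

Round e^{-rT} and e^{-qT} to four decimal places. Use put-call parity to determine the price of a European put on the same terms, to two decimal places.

€21.55

e^(−qT) = e^(−0.056·0.5) = 0.9724;  e^(−rT) = e^(−0.082·0.5) = 0.9598
Put-call parity: C − P = S·e^(−qT) − K·e^(−rT) = 178·0.9724 − 182·0.9598 = 173.0872 − 174.6836 = -1.5964
P = C − (C − P) = 19.95 − (-1.5964) = 21.5464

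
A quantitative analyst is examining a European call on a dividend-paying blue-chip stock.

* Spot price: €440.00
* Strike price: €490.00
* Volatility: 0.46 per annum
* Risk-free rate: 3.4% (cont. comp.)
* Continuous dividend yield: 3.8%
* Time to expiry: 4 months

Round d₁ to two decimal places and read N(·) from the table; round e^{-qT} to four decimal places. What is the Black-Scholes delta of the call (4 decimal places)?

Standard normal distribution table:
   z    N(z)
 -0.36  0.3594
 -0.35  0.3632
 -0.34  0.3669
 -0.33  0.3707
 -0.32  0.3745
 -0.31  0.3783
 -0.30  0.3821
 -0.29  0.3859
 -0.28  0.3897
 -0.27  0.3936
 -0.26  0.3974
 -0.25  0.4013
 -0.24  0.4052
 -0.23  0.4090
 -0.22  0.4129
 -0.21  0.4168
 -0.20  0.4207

σ√T = 0.46·√0.3333 = 0.2656
d₁ = [ln(440/490) + (0.034 − 0.038 + ½·0.46²)·0.3333] / (σ√T) = (-0.1076 + 0.0339) / 0.2656 = -0.2775 → -0.28
N(d₁) = N(-0.28) = 0.3897
Δ_call = exp(−qT)·N(d₁) = 0.9874·0.3897 = 0.3848

0.3848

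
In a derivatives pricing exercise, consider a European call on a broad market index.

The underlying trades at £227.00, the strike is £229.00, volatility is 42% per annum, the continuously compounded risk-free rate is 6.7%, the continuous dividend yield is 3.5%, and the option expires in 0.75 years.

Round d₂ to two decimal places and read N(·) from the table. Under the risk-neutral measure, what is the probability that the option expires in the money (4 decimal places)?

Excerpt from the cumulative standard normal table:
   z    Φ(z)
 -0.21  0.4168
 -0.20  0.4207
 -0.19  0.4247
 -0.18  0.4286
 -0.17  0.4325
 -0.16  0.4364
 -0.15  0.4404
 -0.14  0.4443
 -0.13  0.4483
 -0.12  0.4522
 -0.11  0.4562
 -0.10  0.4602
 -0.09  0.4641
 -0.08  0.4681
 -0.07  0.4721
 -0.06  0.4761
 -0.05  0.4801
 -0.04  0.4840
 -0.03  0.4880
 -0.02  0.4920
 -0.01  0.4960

T = 0.75;  σ√T = 0.3637
d₁ = [ln(227/229) + (0.067 − 0.035 + 0.42²/2)·0.75] / 0.3637 = [-0.0088 + 0.0901] / 0.3637 = 0.2237 → 0.22
d₂ = d₁ − σ√T = 0.2237 − 0.3637 = -0.1400 → -0.14
Pr(exercise) under Q = N(d₂) = 0.4443

0.4443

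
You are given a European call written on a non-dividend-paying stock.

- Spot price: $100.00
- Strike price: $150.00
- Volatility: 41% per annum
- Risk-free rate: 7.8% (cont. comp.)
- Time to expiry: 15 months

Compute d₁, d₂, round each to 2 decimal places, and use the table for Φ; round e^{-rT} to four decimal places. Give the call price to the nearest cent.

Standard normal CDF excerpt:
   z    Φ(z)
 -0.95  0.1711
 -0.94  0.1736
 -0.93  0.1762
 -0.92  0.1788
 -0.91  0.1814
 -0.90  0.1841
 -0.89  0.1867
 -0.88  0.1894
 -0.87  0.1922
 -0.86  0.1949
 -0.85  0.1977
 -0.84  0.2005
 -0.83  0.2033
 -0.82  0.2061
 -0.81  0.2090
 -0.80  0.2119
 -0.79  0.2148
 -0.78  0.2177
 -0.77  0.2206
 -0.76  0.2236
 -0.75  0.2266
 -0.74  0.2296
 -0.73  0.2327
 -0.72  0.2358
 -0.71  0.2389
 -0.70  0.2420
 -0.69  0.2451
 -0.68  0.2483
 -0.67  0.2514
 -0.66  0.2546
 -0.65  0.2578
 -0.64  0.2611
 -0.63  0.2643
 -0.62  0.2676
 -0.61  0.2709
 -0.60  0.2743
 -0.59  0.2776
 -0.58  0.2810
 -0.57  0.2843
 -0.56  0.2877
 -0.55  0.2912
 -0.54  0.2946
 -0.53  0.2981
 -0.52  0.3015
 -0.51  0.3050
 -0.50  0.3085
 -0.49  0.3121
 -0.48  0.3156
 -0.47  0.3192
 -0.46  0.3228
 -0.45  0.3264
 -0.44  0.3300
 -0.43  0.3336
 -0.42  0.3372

$7.95

T = 1.25;  σ√T = 0.4584
d₁ = [ln(100/150) + (0.078 + 0.41²/2)·1.25] / 0.4584 = [-0.4055 + 0.2026] / 0.4584 = -0.4426 ≈ -0.44
d₂ = d₁ − σ√T = -0.4426 − 0.4584 = -0.9010 ≈ -0.90
e^(−rT) = e^(−0.078·1.25) = 0.9071
N(d₁) = N(-0.44) = 0.3300;  N(d₂) = N(-0.90) = 0.1841
C = 100·0.3300 − 150·0.9071·0.1841 = 33.0000 − 25.0496 = 7.9504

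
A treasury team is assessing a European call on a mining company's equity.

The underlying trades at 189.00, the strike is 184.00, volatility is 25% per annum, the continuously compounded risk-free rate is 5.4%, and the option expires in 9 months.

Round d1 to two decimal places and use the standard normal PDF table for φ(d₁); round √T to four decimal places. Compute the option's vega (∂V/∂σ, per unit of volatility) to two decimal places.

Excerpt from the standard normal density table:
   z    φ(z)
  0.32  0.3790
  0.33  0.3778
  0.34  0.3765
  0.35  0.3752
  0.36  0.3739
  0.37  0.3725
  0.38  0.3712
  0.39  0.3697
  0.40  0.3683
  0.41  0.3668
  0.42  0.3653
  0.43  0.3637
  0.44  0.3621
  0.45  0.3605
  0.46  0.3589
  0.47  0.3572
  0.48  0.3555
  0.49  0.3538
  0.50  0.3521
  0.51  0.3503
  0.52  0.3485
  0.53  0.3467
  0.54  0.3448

σ√T = 0.25 × 0.8660 = 0.2165
d₁ = [ln(189/184) + (0.054 + 0.25²/2)·0.75] / 0.2165 = [0.0268 + 0.0639] / 0.2165 = 0.4192 which rounds to 0.42
√T = √0.75 = 0.8660
φ(d₁) = φ(0.42) = 0.3653
vega = S·φ(d₁)·√T = 189·0.3653·0.8660 = 59.7901

59.79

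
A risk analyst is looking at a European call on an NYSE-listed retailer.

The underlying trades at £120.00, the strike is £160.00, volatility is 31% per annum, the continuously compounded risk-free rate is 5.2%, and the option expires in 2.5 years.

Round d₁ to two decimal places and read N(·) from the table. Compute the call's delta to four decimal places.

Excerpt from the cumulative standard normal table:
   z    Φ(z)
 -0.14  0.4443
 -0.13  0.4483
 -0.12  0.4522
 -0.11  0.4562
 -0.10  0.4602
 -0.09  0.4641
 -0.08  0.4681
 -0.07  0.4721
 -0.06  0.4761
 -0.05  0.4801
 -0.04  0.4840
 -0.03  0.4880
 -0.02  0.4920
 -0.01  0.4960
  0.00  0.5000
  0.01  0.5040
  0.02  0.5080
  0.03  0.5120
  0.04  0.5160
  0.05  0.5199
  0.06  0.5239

σ√T = 0.31·√2.5 = 0.4902
ln(S/K) + (r + σ²/2)T = ln(120/160) + (0.052 + 0.31²/2)·2.5 = -0.2877 + 0.2501 = -0.0376
d₁ = -0.0376 / 0.4902 = -0.0766 ≈ -0.08
N(d₁) = N(-0.08) = 0.4681
Δ_call = N(d₁) = 0.4681

0.4681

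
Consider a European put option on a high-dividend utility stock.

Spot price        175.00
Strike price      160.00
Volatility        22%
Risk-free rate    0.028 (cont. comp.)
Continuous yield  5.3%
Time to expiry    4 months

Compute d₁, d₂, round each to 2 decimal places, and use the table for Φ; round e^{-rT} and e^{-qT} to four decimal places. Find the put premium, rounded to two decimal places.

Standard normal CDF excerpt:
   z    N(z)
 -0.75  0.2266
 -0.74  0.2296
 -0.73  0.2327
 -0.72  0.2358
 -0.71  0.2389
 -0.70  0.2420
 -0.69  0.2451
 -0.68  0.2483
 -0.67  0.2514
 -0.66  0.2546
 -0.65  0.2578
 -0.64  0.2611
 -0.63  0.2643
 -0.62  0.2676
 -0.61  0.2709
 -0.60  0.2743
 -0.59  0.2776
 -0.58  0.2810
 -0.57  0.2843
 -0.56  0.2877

σ√T = 0.22 × 0.5774 = 0.1270
d₁ = [ln(175/160) + (0.028 − 0.053 + 0.22²/2)·0.3333] / 0.1270 = [0.0896 − 0.0003] / 0.1270 = 0.7034 → 0.70
d₂ = d₁ − σ√T = 0.7034 − 0.1270 = 0.5764 → 0.58
e^(−qT) = e^(−0.053·0.3333) = 0.9825;  e^(−rT) = e^(−0.028·0.3333) = 0.9907
P = 160·0.9907·N(-0.58) − 175·0.9825·N(-0.70) = 160·0.9907·0.2810 − 175·0.9825·0.2420 = 44.5419 − 41.6089 = 2.9330

2.93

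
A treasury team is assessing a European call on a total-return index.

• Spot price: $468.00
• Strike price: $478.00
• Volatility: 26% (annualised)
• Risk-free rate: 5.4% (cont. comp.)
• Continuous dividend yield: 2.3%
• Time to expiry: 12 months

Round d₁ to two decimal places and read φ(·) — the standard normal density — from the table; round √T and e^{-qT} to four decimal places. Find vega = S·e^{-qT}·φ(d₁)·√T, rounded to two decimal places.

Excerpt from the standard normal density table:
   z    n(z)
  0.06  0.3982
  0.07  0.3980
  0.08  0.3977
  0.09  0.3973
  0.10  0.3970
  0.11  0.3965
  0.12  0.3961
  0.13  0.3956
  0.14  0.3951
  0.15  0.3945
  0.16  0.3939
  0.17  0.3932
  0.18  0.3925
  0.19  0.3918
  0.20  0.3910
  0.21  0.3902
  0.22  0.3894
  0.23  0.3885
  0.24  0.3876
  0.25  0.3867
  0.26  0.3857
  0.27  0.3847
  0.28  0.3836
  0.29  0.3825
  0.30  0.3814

179.84

σ√T = 0.26 × 1.0000 = 0.2600
ln(S/K) + (r − q + σ²/2)T = ln(468/478) + (0.054 − 0.023 + 0.26²/2)·1 = -0.0211 + 0.0648 = 0.0437
d₁ = 0.0437 / 0.2600 = 0.1679 ≈ 0.17
√T = √1 = 1.0000
φ(d₁) = φ(0.17) = 0.3932
exp(−qT) = exp(−0.023·1) = 0.9773
vega = S·exp(−qT)·φ(d₁)·√T = 468·0.9773·0.3932·1.0000 = 179.8404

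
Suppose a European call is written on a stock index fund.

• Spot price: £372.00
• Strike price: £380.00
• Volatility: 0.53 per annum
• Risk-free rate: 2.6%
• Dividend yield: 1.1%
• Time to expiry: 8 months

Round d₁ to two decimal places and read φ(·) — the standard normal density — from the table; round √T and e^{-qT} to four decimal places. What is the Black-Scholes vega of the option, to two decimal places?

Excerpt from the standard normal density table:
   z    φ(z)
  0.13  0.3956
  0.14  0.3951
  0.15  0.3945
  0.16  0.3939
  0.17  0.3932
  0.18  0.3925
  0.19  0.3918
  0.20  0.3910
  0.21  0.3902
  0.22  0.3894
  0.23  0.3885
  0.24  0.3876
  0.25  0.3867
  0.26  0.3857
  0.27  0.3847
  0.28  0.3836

118.14

T = 0.6667;  σ√T = 0.4327
d₁ = [ln(372/380) + (0.026 − 0.011 + 0.53²/2)·0.6667] / 0.4327 = [-0.0213 + 0.1036] / 0.4327 = 0.1903 ⇒ 0.19
√T = √0.6667 = 0.8165
φ(d₁) = φ(0.19) = 0.3918
e^(−qT) = e^(−0.011·0.6667) = 0.9927
vega = S·e^(−qT)·φ(d₁)·√T = 372·0.9927·0.3918·0.8165 = 118.1358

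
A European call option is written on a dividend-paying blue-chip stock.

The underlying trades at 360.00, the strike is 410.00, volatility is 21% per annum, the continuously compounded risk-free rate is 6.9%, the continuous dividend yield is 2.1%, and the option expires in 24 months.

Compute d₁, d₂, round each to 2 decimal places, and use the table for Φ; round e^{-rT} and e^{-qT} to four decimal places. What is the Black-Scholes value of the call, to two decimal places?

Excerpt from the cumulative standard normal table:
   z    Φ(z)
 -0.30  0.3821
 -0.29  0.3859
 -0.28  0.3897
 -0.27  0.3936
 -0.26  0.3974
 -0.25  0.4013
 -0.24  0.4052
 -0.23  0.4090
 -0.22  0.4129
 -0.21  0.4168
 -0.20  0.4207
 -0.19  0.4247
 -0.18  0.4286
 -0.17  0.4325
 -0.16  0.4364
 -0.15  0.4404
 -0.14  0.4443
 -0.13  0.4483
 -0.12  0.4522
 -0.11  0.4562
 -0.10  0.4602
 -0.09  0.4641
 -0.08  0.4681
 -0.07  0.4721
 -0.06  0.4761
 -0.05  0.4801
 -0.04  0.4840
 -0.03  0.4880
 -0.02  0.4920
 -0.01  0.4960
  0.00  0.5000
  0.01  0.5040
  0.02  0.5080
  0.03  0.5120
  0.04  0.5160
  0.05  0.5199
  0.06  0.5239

34.81

T = 2;  σ√T = 0.2970
d₁ = [ln(360/410) + (0.069 − 0.021 + 0.21²/2)·2] / 0.2970 = [-0.1301 + 0.1401] / 0.2970 = 0.0338 ⇒ 0.03
d₂ = d₁ − σ√T = 0.0338 − 0.2970 = -0.2632 ⇒ -0.26
e^(−qT) = e^(−0.021·2) = 0.9589;  e^(−rT) = e^(−0.069·2) = 0.8711
N(d₁) = N(0.03) = 0.5120;  N(d₂) = N(-0.26) = 0.3974
C = 360·0.9589·0.5120 − 410·0.8711·0.3974 = 176.7444 − 141.9318 = 34.8126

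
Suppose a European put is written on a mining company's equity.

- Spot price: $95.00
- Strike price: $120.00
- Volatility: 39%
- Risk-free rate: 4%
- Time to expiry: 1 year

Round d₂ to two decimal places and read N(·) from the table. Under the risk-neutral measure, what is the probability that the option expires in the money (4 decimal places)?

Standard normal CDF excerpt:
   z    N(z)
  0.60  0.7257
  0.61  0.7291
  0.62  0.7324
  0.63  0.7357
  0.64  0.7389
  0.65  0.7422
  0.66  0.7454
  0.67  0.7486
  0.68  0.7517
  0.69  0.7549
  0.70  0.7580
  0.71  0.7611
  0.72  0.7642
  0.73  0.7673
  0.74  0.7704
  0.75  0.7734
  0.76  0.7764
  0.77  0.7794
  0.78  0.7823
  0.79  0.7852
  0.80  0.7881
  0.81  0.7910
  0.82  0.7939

0.7549

σ√T = 0.39 × 1.0000 = 0.3900
ln(S/K) + (r + σ²/2)T = ln(95/120) + (0.04 + 0.39²/2)·1 = -0.2336 + 0.1161 = -0.1176
d₁ = -0.1176 / 0.3900 = -0.3014 → -0.30
d₂ = d₁ − σ√T = -0.3014 − 0.3900 = -0.6914 → -0.69
Risk-neutral Pr[S_T < K] = N(−d₂) = N(0.69) = 0.7549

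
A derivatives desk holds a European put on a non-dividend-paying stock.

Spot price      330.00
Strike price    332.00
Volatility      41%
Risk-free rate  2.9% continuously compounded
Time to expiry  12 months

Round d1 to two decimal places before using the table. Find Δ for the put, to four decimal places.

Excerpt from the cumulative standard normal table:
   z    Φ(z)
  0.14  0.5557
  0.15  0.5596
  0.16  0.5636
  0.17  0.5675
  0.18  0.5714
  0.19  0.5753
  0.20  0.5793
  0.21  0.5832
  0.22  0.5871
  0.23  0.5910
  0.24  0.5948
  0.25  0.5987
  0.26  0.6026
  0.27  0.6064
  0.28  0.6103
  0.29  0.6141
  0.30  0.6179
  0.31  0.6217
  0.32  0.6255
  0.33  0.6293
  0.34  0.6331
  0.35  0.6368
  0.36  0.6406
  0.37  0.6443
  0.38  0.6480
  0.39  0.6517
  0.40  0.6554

T = 1;  σ√T = 0.4100
d₁ = [ln(330/332) + (0.029 + ½·0.41²)·1] / (σ√T) = (-0.0060 + 0.1130) / 0.4100 = 0.2610 → 0.26
N(d₁) = N(0.26) = 0.6026
Δ_put = N(d₁) − 1 = 0.6026 − 1 = -0.3974

-0.3974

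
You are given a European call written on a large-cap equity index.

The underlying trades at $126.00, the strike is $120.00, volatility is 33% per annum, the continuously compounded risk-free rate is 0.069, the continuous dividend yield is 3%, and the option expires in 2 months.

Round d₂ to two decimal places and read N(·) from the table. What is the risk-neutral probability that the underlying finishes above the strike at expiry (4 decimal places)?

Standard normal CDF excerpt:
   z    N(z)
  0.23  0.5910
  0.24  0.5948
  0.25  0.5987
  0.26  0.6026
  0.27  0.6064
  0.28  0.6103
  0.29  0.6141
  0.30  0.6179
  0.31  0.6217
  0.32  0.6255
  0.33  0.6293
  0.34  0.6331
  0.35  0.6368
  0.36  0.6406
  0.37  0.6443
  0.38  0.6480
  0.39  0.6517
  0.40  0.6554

σ√T = 0.33·√0.1667 = 0.1347
d₁ = [ln(126/120) + (0.069 − 0.03 + ½·0.33²)·0.1667] / (σ√T) = (0.0488 + 0.0156) / 0.1347 = 0.4778 ⇒ 0.48
d₂ = 0.4778 − 0.1347 = 0.3430 ⇒ 0.34
Risk-neutral Pr[S_T > K] = N(d₂) = N(0.34) = 0.6331

0.6331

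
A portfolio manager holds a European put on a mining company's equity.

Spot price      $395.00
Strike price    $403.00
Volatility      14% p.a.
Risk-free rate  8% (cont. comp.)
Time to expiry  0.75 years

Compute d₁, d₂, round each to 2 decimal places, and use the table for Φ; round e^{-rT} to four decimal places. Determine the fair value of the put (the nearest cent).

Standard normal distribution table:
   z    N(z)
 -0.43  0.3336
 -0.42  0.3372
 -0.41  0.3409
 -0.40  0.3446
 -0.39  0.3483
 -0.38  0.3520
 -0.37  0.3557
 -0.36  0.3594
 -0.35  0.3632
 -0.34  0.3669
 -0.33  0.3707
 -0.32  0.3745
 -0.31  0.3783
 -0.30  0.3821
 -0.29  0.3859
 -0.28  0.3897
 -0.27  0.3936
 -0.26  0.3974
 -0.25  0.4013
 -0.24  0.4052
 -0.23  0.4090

$11.81

T = 0.75;  σ√T = 0.1212
d₁ = [ln(395/403) + (0.08 + 0.14²/2)·0.75] / 0.1212 = [-0.0201 + 0.0674] / 0.1212 = 0.3901 which rounds to 0.39
d₂ = d₁ − σ√T = 0.3901 − 0.1212 = 0.2689 which rounds to 0.27
e^(−rT) = e^(−0.08·0.75) = 0.9418
P = 403·0.9418·N(-0.27) − 395·N(-0.39) = 403·0.9418·0.3936 − 395·0.3483 = 149.3891 − 137.5785 = 11.8106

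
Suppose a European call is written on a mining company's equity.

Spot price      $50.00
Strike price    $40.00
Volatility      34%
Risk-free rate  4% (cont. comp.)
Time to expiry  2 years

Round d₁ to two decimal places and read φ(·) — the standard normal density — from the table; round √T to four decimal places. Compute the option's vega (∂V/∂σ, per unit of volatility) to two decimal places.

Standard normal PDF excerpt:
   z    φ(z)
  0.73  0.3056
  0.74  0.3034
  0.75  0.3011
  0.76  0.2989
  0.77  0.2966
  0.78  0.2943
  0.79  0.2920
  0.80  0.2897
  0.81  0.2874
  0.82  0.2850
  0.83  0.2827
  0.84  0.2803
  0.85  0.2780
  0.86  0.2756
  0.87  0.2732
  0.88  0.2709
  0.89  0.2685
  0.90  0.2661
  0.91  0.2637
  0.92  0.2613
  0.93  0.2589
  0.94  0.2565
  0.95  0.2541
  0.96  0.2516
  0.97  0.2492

19.32

σ√T = 0.34 × 1.4142 = 0.4808
ln(S/K) + (r + σ²/2)T = ln(50/40) + (0.04 + 0.34²/2)·2 = 0.2231 + 0.1956 = 0.4187
d₁ = 0.4187 / 0.4808 = 0.8709 which rounds to 0.87
√T = √2 = 1.4142
φ(d₁) = φ(0.87) = 0.2732
vega = S·φ(d₁)·√T = 50·0.2732·1.4142 = 19.3180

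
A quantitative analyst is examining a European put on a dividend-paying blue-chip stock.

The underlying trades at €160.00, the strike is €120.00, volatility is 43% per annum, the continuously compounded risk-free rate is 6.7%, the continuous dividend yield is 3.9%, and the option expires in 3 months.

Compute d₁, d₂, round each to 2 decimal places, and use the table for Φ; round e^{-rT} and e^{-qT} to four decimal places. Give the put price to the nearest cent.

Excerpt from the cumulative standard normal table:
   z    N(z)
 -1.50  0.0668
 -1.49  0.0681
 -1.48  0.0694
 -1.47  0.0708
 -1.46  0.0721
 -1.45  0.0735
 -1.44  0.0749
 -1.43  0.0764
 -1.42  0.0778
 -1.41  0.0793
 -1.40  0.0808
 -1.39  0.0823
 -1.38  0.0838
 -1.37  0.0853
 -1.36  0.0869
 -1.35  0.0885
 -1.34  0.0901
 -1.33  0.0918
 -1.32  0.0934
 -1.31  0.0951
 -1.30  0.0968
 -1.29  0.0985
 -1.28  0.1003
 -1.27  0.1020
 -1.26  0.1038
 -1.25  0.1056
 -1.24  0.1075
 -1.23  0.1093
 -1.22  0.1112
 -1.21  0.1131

T = 0.25;  σ√T = 0.2150
d₁ = [ln(160/120) + (0.067 − 0.039 + 0.43²/2)·0.25] / 0.2150 = [0.2877 + 0.0301] / 0.2150 = 1.4781 which rounds to 1.48
d₂ = d₁ − σ√T = 1.4781 − 0.2150 = 1.2631 which rounds to 1.26
exp(−qT) = exp(−0.039·0.25) = 0.9903;  exp(−rT) = exp(−0.067·0.25) = 0.9834
N(−d₂) = N(-1.26) = 0.1038;  N(−d₁) = N(-1.48) = 0.0694
P = 120·0.9834·0.1038 − 160·0.9903·0.0694 = 12.2492 − 10.9963 = 1.2529

€1.25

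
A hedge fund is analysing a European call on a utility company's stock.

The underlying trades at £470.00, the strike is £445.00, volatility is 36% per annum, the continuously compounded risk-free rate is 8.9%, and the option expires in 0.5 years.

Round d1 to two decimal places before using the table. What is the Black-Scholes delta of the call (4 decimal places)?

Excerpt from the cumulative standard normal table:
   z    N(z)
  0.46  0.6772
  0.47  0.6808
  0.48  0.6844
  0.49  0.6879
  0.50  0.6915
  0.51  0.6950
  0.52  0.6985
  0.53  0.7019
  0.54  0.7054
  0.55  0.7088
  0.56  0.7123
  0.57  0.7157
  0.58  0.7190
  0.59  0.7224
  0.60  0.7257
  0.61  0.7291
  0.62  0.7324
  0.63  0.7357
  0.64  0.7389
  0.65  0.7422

σ√T = 0.36 × 0.7071 = 0.2546
d₁ = [ln(470/445) + (0.089 + 0.36²/2)·0.5] / 0.2546 = [0.0547 + 0.0769] / 0.2546 = 0.5168 → 0.52
N(d₁) = N(0.52) = 0.6985
Δ_call = N(d₁) = 0.6985

0.6985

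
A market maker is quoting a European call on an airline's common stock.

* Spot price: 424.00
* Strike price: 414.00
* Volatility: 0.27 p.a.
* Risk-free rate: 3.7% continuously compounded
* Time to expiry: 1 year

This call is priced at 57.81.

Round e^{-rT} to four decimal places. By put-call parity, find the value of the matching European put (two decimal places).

exp(−rT) = exp(−0.037·1) = 0.9637
Put-call parity: C − P = S − K·e^(−rT) = 424 − 414·0.9637 = 424 − 398.9718 = 25.0282
P = C − (C − P) = 57.81 − (25.0282) = 32.7818

32.78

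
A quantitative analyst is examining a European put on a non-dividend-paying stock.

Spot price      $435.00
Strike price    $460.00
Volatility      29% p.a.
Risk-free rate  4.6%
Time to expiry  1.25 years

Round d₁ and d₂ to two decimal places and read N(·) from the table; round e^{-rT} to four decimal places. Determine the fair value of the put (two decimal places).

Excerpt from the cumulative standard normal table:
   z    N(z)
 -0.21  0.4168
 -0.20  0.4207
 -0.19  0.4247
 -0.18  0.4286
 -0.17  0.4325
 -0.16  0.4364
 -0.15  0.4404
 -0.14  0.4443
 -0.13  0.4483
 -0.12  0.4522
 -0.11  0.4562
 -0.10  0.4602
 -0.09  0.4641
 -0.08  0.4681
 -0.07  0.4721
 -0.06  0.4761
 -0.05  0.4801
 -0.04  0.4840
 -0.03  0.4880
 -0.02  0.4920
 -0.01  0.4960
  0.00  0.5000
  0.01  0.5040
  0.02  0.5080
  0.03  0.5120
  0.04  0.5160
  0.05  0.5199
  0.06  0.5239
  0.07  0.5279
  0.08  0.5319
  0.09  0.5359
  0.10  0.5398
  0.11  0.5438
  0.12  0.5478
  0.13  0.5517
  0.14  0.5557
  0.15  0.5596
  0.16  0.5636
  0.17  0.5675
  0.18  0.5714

$56.63

σ√T = 0.29·√1.25 = 0.3242
ln(S/K) + (r + σ²/2)T = ln(435/460) + (0.046 + 0.29²/2)·1.25 = -0.0559 + 0.1101 = 0.0542
d₁ = 0.0542 / 0.3242 = 0.1671 ≈ 0.17
d₂ = d₁ − σ√T = 0.1671 − 0.3242 = -0.1571 ≈ -0.16
exp(−rT) = exp(−0.046·1.25) = 0.9441
P = 460·0.9441·N(0.16) − 435·N(-0.17) = 460·0.9441·0.5636 − 435·0.4325 = 244.7636 − 188.1375 = 56.6261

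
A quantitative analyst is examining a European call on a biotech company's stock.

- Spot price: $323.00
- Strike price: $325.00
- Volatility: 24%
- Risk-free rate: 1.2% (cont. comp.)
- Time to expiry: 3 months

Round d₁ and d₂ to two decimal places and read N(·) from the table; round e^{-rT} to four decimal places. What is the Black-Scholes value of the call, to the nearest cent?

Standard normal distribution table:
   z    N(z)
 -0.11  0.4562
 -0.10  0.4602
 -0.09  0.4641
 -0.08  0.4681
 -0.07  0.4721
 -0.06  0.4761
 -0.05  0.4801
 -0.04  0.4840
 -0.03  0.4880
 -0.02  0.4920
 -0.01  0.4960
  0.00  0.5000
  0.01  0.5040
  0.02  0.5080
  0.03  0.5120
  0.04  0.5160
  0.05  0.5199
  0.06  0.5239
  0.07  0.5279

$15.00

σ√T = 0.24·√0.25 = 0.1200
ln(S/K) + (r + σ²/2)T = ln(323/325) + (0.012 + 0.24²/2)·0.25 = -0.0062 + 0.0102 = 0.0040
d₁ = 0.0040 / 0.1200 = 0.0336 → 0.03
d₂ = d₁ − σ√T = 0.0336 − 0.1200 = -0.0864 → -0.09
exp(−rT) = exp(−0.012·0.25) = 0.9970
N(d₁) = N(0.03) = 0.5120;  N(d₂) = N(-0.09) = 0.4641
C = 323·0.5120 − 325·0.9970·0.4641 = 165.3760 − 150.3800 = 14.9960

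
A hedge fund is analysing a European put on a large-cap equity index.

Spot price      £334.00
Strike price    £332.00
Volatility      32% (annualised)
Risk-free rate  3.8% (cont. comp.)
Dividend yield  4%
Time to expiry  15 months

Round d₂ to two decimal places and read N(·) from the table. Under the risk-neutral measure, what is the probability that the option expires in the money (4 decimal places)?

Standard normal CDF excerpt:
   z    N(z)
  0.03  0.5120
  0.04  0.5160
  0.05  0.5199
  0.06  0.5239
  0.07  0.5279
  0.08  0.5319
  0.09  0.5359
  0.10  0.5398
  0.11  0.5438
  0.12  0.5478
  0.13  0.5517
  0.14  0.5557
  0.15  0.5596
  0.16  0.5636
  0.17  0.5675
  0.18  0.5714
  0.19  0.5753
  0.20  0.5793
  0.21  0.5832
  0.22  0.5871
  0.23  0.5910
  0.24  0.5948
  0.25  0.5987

0.5675

σ√T = 0.32·√1.25 = 0.3578
ln(S/K) + (r − q + σ²/2)T = ln(334/332) + (0.038 − 0.04 + 0.32²/2)·1.25 = 0.0060 + 0.0615 = 0.0675
d₁ = 0.0675 / 0.3578 = 0.1887 ≈ 0.19
d₂ = d₁ − σ√T = 0.1887 − 0.3578 = -0.1691 ≈ -0.17
Pr(exercise) under Q = N(−d₂) = N(0.17) = 0.5675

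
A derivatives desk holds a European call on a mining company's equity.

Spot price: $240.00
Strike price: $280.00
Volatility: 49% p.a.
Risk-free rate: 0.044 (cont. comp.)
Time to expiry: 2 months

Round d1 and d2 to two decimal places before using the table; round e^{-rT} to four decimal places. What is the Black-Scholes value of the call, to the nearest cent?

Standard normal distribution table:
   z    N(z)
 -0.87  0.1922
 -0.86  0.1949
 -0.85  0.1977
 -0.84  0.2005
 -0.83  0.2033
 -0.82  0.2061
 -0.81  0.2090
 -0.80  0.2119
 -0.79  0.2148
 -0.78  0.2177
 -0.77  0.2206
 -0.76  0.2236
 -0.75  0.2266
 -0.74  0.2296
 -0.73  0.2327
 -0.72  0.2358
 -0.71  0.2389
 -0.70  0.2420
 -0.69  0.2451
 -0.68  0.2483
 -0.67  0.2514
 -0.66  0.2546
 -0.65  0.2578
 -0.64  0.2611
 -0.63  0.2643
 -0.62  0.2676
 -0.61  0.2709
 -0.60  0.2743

$6.92

σ√T = 0.49·√0.1667 = 0.2000
d₁ = [ln(240/280) + (0.044 + ½·0.49²)·0.1667] / (σ√T) = (-0.1542 + 0.0273) / 0.2000 = -0.6339 ⇒ -0.63
d₂ = -0.6339 − 0.2000 = -0.8340 ⇒ -0.83
exp(−rT) = exp(−0.044·0.1667) = 0.9927
C = 240·N(-0.63) − 280·0.9927·N(-0.83) = 240·0.2643 − 280·0.9927·0.2033 = 63.4320 − 56.5085 = 6.9235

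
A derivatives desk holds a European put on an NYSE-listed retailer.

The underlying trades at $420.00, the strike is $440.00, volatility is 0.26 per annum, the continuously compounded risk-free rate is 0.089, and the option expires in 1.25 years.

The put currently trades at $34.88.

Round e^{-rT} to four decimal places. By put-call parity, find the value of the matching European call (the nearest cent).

$61.21

e^(−rT) = e^(−0.089·1.25) = 0.8947
Put-call parity: C − P = S − K·e^(−rT) = 420 − 440·0.8947 = 420 − 393.6680 = 26.3320
C = P + (C − P) = 34.88 + (26.3320) = 61.2120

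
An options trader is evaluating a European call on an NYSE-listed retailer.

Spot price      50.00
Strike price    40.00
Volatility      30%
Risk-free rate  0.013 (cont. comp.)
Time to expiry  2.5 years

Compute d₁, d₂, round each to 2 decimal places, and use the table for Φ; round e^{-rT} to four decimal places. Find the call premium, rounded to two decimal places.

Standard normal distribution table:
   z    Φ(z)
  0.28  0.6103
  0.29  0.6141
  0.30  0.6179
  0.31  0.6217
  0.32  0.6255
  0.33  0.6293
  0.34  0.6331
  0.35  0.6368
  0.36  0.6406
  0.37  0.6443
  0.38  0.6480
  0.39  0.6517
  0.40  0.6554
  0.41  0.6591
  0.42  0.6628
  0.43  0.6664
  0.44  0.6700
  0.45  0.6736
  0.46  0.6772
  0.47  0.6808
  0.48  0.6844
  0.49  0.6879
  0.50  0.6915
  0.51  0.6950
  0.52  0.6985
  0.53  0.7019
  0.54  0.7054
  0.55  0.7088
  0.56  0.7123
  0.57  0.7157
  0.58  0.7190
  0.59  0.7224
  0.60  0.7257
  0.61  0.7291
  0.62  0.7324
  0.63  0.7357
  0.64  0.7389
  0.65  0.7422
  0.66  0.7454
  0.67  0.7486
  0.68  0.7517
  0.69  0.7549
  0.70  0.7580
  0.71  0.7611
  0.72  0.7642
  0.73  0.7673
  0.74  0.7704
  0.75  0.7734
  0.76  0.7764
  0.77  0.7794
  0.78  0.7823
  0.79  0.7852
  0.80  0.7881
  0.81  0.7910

15.19

T = 2.5;  σ√T = 0.4743
ln(S/K) + (r + σ²/2)T = ln(50/40) + (0.013 + 0.3²/2)·2.5 = 0.2231 + 0.1450 = 0.3681
d₁ = 0.3681 / 0.4743 = 0.7761 ⇒ 0.78
d₂ = d₁ − σ√T = 0.7761 − 0.4743 = 0.3018 ⇒ 0.30
exp(−rT) = exp(−0.013·2.5) = 0.9680
C = 50·N(0.78) − 40·0.9680·N(0.30) = 50·0.7823 − 40·0.9680·0.6179 = 39.1150 − 23.9251 = 15.1899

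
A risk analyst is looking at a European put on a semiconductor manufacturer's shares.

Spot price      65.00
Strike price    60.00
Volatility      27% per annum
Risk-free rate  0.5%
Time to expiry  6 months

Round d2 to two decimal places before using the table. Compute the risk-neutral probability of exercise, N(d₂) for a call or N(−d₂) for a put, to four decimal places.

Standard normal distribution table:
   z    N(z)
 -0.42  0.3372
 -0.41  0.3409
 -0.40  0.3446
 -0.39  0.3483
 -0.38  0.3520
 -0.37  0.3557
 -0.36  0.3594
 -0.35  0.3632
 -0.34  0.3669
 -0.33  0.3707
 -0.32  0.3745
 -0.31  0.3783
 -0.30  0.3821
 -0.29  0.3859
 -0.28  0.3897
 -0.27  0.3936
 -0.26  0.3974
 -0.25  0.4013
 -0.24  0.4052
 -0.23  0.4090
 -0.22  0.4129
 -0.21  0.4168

σ√T = 0.27·√0.5 = 0.1909
d₁ = [ln(65/60) + (0.005 + 0.27²/2)·0.5] / 0.1909 = [0.0800 + 0.0207] / 0.1909 = 0.5278 ≈ 0.53
d₂ = d₁ − σ√T = 0.5278 − 0.1909 = 0.3369 ≈ 0.34
Risk-neutral Pr[S_T < K] = N(−d₂) = N(-0.34) = 0.3669

0.3669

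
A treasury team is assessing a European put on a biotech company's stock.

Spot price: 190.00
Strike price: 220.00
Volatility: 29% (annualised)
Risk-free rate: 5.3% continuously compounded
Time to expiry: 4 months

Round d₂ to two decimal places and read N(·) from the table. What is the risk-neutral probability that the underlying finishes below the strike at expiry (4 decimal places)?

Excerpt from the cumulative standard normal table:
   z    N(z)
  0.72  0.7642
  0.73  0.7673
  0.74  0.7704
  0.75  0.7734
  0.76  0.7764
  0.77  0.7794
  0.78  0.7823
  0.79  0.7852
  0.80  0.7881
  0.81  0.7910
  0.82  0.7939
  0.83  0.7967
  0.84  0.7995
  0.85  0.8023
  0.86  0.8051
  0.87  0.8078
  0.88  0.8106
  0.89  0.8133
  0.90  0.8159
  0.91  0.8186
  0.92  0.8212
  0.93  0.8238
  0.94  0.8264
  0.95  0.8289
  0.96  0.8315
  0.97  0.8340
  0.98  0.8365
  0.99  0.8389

0.8023

σ√T = 0.29 × 0.5774 = 0.1674
d₁ = [ln(190/220) + (0.053 + 0.29²/2)·0.3333] / 0.1674 = [-0.1466 + 0.0317] / 0.1674 = -0.6864 which rounds to -0.69
d₂ = d₁ − σ√T = -0.6864 − 0.1674 = -0.8538 which rounds to -0.85
Risk-neutral Pr[S_T < K] = N(−d₂) = N(0.85) = 0.8023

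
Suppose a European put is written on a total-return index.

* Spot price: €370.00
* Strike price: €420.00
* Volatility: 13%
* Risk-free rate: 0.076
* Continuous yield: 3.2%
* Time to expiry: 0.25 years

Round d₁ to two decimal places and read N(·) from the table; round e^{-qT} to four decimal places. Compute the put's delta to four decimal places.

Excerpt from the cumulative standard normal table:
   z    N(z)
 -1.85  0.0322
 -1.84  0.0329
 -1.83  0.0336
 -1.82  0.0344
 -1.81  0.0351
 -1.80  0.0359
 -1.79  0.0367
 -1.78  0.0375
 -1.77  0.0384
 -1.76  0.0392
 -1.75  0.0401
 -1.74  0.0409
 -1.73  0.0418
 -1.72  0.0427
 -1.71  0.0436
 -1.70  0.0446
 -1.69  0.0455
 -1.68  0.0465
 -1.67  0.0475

-0.9522

σ√T = 0.13 × 0.5000 = 0.0650
ln(S/K) + (r − q + σ²/2)T = ln(370/420) + (0.076 − 0.032 + 0.13²/2)·0.25 = -0.1268 + 0.0131 = -0.1136
d₁ = -0.1136 / 0.0650 = -1.7483 which rounds to -1.75
N(d₁) = N(-1.75) = 0.0401
Δ_put = exp(−qT)·(N(d₁) − 1) = 0.9920·(0.0401 − 1) = -0.9522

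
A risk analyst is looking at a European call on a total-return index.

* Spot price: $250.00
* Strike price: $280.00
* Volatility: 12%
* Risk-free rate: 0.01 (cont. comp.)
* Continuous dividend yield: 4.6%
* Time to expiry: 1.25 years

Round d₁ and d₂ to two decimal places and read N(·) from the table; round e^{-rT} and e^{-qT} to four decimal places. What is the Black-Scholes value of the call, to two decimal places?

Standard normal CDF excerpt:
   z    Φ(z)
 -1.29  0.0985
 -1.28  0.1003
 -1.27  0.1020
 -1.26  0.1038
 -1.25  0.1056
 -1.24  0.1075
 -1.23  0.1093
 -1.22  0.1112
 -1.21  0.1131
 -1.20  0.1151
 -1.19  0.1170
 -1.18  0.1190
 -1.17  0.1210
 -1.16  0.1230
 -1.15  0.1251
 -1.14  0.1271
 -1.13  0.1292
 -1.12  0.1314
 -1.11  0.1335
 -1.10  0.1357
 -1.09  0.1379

$2.31

σ√T = 0.12 × 1.1180 = 0.1342
d₁ = [ln(250/280) + (0.01 − 0.046 + 0.12²/2)·1.25] / 0.1342 = [-0.1133 − 0.0360] / 0.1342 = -1.1130 which rounds to -1.11
d₂ = d₁ − σ√T = -1.1130 − 0.1342 = -1.2472 which rounds to -1.25
e^(−qT) = e^(−0.046·1.25) = 0.9441;  e^(−rT) = e^(−0.01·1.25) = 0.9876
N(d₁) = N(-1.11) = 0.1335;  N(d₂) = N(-1.25) = 0.1056
C = 250·0.9441·0.1335 − 280·0.9876·0.1056 = 31.5093 − 29.2014 = 2.3080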